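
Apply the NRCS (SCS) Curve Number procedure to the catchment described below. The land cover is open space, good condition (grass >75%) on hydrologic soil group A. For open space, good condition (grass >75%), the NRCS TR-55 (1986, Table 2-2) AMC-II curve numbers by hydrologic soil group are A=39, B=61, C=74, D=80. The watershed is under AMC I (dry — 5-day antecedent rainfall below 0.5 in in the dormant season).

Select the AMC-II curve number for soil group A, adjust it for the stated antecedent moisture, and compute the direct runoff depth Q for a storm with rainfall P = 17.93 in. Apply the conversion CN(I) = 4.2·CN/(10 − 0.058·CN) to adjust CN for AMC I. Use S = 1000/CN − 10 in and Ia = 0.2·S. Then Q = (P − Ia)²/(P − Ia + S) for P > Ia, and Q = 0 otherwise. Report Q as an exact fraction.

NRCS table: open space, good condition (grass >75%), soil group A → CN(II) = 39
Adjust CN=39 to AMC I: 4.2·39/(10 − 0.058·39) → (819/5) ÷ (3869/500) = 81900/3869 ≈ 21.168
S = 1000/(81900/3869) − 10 = 30500/819 in ≈ 37.241 in
Ia = 0.2·(30500/819) = 6100/819 in ≈ 7.448 in
Excess rainfall: 17.930 − 7.448 = 10.482 in; P > Ia so Q > 0
Runoff Q = (P−Ia)²/(P−Ia+S) = (10.482)²/(10.482+37.241) = 736965590089/320103447300 ≈ 2.302 in

Q = 736965590089/320103447300 in ≈ 2.302 in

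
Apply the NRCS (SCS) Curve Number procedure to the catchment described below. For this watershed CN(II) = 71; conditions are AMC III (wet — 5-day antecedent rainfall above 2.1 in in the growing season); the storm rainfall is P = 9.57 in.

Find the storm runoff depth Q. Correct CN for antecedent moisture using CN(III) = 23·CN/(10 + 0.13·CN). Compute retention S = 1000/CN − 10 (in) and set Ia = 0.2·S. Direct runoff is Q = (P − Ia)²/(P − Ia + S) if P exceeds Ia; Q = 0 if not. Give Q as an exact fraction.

Wet (AMC III): CN(III) = 23·71/(10 + 0.13·71) = 1633/(1923/100) = 163300/1923 ≈ 84.919
Retention S: 1000/CN − 10 with CN=84.919 → S = 2900/1633 ≈ 1.776 in
Initial abstraction Ia = S/5 = (2900/1633)/5 = 580/1633 ≈ 0.355 in
Since P=9.570 > Ia=0.355: effective rainfall P−Ia = 1504781/163300 in
Q: (1504781/163300)² ÷ (1794781/163300) = 78081581309/10106473700 in (≈ 7.726 in)

Q = 78081581309/10106473700 in ≈ 7.726 in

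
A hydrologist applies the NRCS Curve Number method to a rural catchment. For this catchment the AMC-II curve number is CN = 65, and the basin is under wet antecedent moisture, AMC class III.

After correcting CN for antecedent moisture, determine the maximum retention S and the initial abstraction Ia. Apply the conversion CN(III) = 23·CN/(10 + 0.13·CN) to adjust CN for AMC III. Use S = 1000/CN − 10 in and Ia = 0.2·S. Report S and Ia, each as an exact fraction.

Wet (AMC III): CN(III) = 23·65/(10 + 0.13·65) = 1495/(369/20) = 29900/369 ≈ 81.030
Max retention: S = 1000/(29900/369) − 10 = 700/299 in (≈ 2.341 in)
Ia = 0.2S: 0.2·2.341 = 0.468 in (exactly 140/299)

S = 700/299 in ≈ 2.341 in; Ia = 140/299 in ≈ 0.468 in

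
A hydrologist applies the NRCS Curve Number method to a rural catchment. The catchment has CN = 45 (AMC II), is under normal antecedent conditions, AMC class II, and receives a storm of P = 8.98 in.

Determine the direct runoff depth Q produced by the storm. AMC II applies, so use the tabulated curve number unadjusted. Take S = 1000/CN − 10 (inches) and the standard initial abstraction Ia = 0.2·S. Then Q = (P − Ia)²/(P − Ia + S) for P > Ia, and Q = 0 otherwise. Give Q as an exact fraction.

Q = 8649481/3798450 in ≈ 2.277 in

Average conditions: CN = 45 (no AMC adjustment).
Retention S: 1000/CN − 10 with CN=45.000 → S = 110/9 ≈ 12.222 in
Initial abstraction Ia = S/5 = (110/9)/5 = 22/9 ≈ 2.444 in
Since P=8.980 > Ia=2.444: effective rainfall P−Ia = 2941/450 in
Q: (2941/450)² ÷ (8441/450) = 8649481/3798450 in (≈ 2.277 in)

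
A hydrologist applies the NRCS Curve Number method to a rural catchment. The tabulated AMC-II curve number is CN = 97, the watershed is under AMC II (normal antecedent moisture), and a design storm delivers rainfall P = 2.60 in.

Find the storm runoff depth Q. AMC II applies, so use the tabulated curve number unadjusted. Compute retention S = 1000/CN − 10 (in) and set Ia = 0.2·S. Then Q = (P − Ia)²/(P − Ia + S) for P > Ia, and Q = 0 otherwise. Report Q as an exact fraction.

Q = 1515361/669785 in ≈ 2.262 in

CN(II) = 97; AMC II needs no correction.
Max retention: S = 1000/97 − 10 = 30/97 in (≈ 0.309 in)
Ia = 0.2·(30/97) = 6/97 in ≈ 0.062 in
P − Ia = 2.600 − 0.062 = 1231/485 ≈ 2.538 in (> 0, runoff occurs)
Q: (1231/485)² ÷ (1381/485) = 1515361/669785 in (≈ 2.262 in)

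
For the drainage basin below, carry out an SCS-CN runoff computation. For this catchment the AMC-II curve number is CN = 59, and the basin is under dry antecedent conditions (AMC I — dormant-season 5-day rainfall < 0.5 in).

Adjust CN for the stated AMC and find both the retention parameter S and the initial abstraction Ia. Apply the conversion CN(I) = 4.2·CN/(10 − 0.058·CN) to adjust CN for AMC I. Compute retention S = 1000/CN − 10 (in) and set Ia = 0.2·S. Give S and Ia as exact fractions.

S = 20500/1239 in ≈ 16.546 in; Ia = 4100/1239 in ≈ 3.309 in

CN(I) from CN(II)=59: (4.2·59)/(10 − 0.058·59) = 123900/3289 ≈ 37.671
S = 1000/(123900/3289) − 10 = 20500/1239 in ≈ 16.546 in
Ia = 0.2·(20500/1239) = 4100/1239 in ≈ 3.309 in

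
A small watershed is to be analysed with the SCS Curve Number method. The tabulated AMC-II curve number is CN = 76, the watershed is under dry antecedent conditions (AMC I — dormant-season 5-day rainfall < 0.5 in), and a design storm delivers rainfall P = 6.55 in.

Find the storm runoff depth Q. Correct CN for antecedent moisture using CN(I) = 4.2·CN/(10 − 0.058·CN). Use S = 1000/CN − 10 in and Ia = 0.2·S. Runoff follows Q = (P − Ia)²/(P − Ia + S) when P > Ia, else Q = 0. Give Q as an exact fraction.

Dry (AMC I): CN(I) = 4.2·76/(10 − 0.058·76) = (1596/5)/(699/125) = 13300/233 ≈ 57.082
Retention S: 1000/CN − 10 with CN=57.082 → S = 1000/133 ≈ 7.519 in
Ia = 0.2S: 0.2·7.519 = 1.504 in (exactly 200/133)
P − Ia = 6.550 − 1.504 = 13423/2660 ≈ 5.046 in (> 0, runoff occurs)
Q = (13423/2660)²/((13423/2660) + 1000/133) = (180176929/7075600)/(33423/2660) = 180176929/88905180 in ≈ 2.027 in

Q = 180176929/88905180 in ≈ 2.027 in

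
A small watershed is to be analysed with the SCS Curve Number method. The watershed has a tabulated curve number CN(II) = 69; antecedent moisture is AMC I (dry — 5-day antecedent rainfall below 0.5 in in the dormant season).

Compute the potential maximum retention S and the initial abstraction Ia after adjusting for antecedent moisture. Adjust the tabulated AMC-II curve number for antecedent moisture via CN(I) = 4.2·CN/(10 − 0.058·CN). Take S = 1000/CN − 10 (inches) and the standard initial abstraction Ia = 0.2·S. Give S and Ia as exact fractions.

S = 15500/1449 in ≈ 10.697 in; Ia = 3100/1449 in ≈ 2.139 in

Adjust CN=69 to AMC I: 4.2·69/(10 − 0.058·69) → (1449/5) ÷ (2999/500) = 144900/2999 ≈ 48.316
Max retention: S = 1000/(144900/2999) − 10 = 15500/1449 in (≈ 10.697 in)
Initial abstraction Ia = S/5 = (15500/1449)/5 = 3100/1449 ≈ 2.139 in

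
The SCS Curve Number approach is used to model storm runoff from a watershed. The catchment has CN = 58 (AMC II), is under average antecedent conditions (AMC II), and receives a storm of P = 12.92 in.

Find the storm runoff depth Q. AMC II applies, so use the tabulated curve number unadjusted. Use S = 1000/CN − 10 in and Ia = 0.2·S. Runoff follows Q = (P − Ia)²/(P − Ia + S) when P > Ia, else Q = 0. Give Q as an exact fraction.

CN(II) = 58; AMC II needs no correction.
Max retention: S = 1000/58 − 10 = 210/29 in (≈ 7.241 in)
Initial abstraction Ia = S/5 = (210/29)/5 = 42/29 ≈ 1.448 in
Excess rainfall: 12.920 − 1.448 = 11.472 in; P > Ia so Q > 0
Q = (8317/725)²/((8317/725) + 210/29) = (69172489/525625)/(13567/725) = 69172489/9836075 in ≈ 7.033 in

Q = 69172489/9836075 in ≈ 7.033 in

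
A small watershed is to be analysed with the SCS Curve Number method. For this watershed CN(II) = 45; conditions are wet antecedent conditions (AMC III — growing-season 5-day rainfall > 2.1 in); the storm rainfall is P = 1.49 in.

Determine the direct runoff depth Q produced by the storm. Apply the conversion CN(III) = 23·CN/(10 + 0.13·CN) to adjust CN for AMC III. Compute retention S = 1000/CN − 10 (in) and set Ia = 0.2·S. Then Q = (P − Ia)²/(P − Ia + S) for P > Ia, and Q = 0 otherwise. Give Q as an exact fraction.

Wet (AMC III): CN(III) = 23·45/(10 + 0.13·45) = 1035/(317/20) = 20700/317 ≈ 65.300
Max retention: S = 1000/(20700/317) − 10 = 1100/207 in (≈ 5.314 in)
Initial abstraction Ia = S/5 = (1100/207)/5 = 220/207 ≈ 1.063 in
Since P=1.490 > Ia=1.063: effective rainfall P−Ia = 8843/20700 in
Runoff Q = (P−Ia)²/(P−Ia+S) = (0.427)²/(0.427+5.314) = 78198649/2460050100 ≈ 0.032 in

Q = 78198649/2460050100 in ≈ 0.032 in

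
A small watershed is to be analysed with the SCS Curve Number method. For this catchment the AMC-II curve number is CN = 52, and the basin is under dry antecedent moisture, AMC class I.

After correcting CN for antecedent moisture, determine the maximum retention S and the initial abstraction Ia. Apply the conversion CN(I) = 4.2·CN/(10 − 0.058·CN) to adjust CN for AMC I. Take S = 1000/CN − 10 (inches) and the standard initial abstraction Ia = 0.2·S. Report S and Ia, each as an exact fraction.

Adjust CN=52 to AMC I: 4.2·52/(10 − 0.058·52) → (1092/5) ÷ (873/125) = 9100/291 ≈ 31.271
Retention S: 1000/CN − 10 with CN=31.271 → S = 2000/91 ≈ 21.978 in
Ia = 0.2·(2000/91) = 400/91 in ≈ 4.396 in

S = 2000/91 in ≈ 21.978 in; Ia = 400/91 in ≈ 4.396 in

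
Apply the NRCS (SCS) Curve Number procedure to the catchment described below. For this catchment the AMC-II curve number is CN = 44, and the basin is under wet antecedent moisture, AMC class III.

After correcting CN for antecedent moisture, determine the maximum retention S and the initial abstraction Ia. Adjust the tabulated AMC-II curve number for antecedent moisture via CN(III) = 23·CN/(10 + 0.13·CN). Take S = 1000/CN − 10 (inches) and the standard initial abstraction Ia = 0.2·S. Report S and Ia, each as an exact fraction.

S = 1400/253 in ≈ 5.534 in; Ia = 280/253 in ≈ 1.107 in

Adjust CN=44 to AMC III: 23·44/(10 + 0.13·44) → 1012 ÷ (393/25) = 25300/393 ≈ 64.377
Max retention: S = 1000/(25300/393) − 10 = 1400/253 in (≈ 5.534 in)
Ia = 0.2·(1400/253) = 280/253 in ≈ 1.107 in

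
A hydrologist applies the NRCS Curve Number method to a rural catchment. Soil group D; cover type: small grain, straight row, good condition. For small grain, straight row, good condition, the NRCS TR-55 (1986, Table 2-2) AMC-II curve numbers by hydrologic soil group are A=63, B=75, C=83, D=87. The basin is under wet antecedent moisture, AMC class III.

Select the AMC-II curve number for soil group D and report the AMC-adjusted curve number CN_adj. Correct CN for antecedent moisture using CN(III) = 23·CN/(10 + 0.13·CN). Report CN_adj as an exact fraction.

CN_adj = 200100/2131 ≈ 93.900

NRCS table: small grain, straight row, good condition, soil group D → CN(II) = 87
CN(III) from CN(II)=87: (23·87)/(10 + 0.13·87) = 200100/2131 ≈ 93.900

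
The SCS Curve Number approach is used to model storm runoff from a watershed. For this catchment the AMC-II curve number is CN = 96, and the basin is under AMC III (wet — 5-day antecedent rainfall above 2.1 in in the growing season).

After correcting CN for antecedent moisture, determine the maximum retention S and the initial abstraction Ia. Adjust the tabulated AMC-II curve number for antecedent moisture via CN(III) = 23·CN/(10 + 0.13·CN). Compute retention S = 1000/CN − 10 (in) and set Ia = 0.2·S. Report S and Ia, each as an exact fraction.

S = 25/138 in ≈ 0.181 in; Ia = 5/138 in ≈ 0.036 in

Adjust CN=96 to AMC III: 23·96/(10 + 0.13·96) → 2208 ÷ (562/25) = 27600/281 ≈ 98.221
S = 1000/(27600/281) − 10 = 25/138 in ≈ 0.181 in
Initial abstraction Ia = S/5 = (25/138)/5 = 5/138 ≈ 0.036 in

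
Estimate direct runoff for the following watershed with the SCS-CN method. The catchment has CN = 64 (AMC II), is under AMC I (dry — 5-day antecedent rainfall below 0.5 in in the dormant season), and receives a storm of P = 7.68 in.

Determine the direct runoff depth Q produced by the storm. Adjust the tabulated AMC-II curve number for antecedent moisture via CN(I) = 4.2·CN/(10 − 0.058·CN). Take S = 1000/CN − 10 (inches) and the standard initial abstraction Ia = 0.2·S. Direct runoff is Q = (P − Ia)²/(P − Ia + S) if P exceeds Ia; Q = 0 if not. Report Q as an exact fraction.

Q = 4085667/3004400 in ≈ 1.360 in

CN(I) from CN(II)=64: (4.2·64)/(10 − 0.058·64) = 5600/131 ≈ 42.748
Retention S: 1000/CN − 10 with CN=42.748 → S = 375/28 ≈ 13.393 in
Initial abstraction Ia = S/5 = (375/28)/5 = 75/28 ≈ 2.679 in
Excess rainfall: 7.680 − 2.679 = 5.001 in; P > Ia so Q > 0
Q: (3501/700)² ÷ (3219/175) = 4085667/3004400 in (≈ 1.360 in)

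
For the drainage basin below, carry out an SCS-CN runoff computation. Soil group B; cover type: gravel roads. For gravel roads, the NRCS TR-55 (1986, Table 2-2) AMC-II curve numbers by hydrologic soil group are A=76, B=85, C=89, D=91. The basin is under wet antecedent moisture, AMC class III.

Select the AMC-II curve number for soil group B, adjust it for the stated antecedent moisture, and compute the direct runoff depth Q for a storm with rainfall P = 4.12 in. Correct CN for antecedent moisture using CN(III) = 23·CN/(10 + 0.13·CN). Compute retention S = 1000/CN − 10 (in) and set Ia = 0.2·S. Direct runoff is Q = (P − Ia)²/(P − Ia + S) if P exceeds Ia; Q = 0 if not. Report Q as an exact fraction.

NRCS table: gravel roads, soil group B → CN(II) = 85
Wet (AMC III): CN(III) = 23·85/(10 + 0.13·85) = 1955/(421/20) = 39100/421 ≈ 92.874
S = 1000/(39100/421) − 10 = 300/391 in ≈ 0.767 in
Ia = 0.2·(300/391) = 60/391 in ≈ 0.153 in
Since P=4.120 > Ia=0.153: effective rainfall P−Ia = 38773/9775 in
Q: (38773/9775)² ÷ (46273/9775) = 1503345529/452318575 in (≈ 3.324 in)

Q = 1503345529/452318575 in ≈ 3.324 in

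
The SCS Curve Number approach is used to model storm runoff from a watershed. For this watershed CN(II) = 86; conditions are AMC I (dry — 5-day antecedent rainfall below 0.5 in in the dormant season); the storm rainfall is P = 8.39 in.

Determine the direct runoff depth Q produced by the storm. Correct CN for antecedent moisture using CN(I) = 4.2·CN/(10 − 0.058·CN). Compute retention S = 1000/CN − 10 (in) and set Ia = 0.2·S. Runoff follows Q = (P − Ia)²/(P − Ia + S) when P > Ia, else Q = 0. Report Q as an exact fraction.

Q = 9649329361/1912179900 in ≈ 5.046 in

CN(I) from CN(II)=86: (4.2·86)/(10 − 0.058·86) = 12900/179 ≈ 72.067
Retention S: 1000/CN − 10 with CN=72.067 → S = 500/129 ≈ 3.876 in
Ia = 0.2·(500/129) = 100/129 in ≈ 0.775 in
Excess rainfall: 8.390 − 0.775 = 7.615 in; P > Ia so Q > 0
Q = (98231/12900)²/((98231/12900) + 500/129) = (9649329361/166410000)/(148231/12900) = 9649329361/1912179900 in ≈ 5.046 in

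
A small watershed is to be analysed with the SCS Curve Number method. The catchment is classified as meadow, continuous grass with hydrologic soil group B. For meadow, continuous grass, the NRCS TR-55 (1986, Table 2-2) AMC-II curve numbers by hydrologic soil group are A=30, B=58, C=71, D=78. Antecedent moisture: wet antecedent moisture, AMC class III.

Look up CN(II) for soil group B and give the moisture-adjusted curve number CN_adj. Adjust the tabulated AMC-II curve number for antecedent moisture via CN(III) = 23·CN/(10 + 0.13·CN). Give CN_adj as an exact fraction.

CN_adj = 66700/877 ≈ 76.055

NRCS table: meadow, continuous grass, soil group B → CN(II) = 58
Adjust CN=58 to AMC III: 23·58/(10 + 0.13·58) → 1334 ÷ (877/50) = 66700/877 ≈ 76.055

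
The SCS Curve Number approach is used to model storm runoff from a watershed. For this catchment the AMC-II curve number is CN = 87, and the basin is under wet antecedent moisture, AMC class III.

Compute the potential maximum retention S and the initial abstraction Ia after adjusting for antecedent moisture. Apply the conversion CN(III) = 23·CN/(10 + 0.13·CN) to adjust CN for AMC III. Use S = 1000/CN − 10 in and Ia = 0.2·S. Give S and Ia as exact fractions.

S = 1300/2001 in ≈ 0.650 in; Ia = 260/2001 in ≈ 0.130 in

CN(III) from CN(II)=87: (23·87)/(10 + 0.13·87) = 200100/2131 ≈ 93.900
Max retention: S = 1000/(200100/2131) − 10 = 1300/2001 in (≈ 0.650 in)
Ia = 0.2S: 0.2·0.650 = 0.130 in (exactly 260/2001)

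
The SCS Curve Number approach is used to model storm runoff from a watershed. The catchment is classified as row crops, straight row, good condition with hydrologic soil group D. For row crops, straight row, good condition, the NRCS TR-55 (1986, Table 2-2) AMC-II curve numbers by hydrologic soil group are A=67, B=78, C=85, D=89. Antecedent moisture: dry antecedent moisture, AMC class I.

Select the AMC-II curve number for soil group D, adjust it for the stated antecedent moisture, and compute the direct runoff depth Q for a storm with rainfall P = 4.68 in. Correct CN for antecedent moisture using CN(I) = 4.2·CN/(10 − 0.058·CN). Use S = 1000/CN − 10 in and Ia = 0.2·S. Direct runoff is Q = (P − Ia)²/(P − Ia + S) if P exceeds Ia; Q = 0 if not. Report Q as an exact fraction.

NRCS table: row crops, straight row, good condition, soil group D → CN(II) = 89
Dry (AMC I): CN(I) = 4.2·89/(10 − 0.058·89) = (1869/5)/(2419/500) = 186900/2419 ≈ 77.263
Max retention: S = 1000/(186900/2419) − 10 = 5500/1869 in (≈ 2.943 in)
Ia = 0.2S: 0.2·2.943 = 0.589 in (exactly 1100/1869)
Since P=4.680 > Ia=0.589: effective rainfall P−Ia = 191173/46725 in
Q: (191173/46725)² ÷ (328673/46725) = 36547115929/15357245925 in (≈ 2.380 in)

Q = 36547115929/15357245925 in ≈ 2.380 in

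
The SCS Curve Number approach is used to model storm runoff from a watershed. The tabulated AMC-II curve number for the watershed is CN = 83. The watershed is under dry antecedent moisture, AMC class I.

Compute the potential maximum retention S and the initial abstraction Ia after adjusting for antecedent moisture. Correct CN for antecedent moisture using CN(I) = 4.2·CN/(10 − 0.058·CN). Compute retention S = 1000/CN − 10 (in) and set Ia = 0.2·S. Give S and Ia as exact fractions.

S = 8500/1743 in ≈ 4.877 in; Ia = 1700/1743 in ≈ 0.975 in

Adjust CN=83 to AMC I: 4.2·83/(10 − 0.058·83) → (1743/5) ÷ (2593/500) = 174300/2593 ≈ 67.219
Retention S: 1000/CN − 10 with CN=67.219 → S = 8500/1743 ≈ 4.877 in
Ia = 0.2S: 0.2·4.877 = 0.975 in (exactly 1700/1743)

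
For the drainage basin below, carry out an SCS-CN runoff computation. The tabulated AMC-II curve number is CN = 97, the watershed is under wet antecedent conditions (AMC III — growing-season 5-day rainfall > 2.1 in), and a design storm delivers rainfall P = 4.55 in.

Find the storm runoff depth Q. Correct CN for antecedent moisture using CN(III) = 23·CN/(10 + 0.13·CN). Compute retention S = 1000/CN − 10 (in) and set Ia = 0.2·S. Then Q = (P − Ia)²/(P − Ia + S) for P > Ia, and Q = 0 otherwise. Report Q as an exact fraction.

Wet (AMC III): CN(III) = 23·97/(10 + 0.13·97) = 2231/(2261/100) = 223100/2261 ≈ 98.673
Max retention: S = 1000/(223100/2261) − 10 = 300/2231 in (≈ 0.134 in)
Ia = 0.2S: 0.2·0.134 = 0.027 in (exactly 60/2231)
P − Ia = 4.550 − 0.027 = 201821/44620 ≈ 4.523 in (> 0, runoff occurs)
Q: (201821/44620)² ÷ (207821/44620) = 40731716041/9272973020 in (≈ 4.393 in)

Q = 40731716041/9272973020 in ≈ 4.393 in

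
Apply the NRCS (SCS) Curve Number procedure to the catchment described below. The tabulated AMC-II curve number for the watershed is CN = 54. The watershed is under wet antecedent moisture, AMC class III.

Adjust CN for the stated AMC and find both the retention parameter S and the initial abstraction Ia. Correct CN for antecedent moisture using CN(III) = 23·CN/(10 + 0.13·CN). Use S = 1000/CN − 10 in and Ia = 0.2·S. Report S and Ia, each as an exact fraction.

CN(III) from CN(II)=54: (23·54)/(10 + 0.13·54) = 2700/37 ≈ 72.973
Max retention: S = 1000/(2700/37) − 10 = 100/27 in (≈ 3.704 in)
Ia = 0.2S: 0.2·3.704 = 0.741 in (exactly 20/27)

S = 100/27 in ≈ 3.704 in; Ia = 20/27 in ≈ 0.741 in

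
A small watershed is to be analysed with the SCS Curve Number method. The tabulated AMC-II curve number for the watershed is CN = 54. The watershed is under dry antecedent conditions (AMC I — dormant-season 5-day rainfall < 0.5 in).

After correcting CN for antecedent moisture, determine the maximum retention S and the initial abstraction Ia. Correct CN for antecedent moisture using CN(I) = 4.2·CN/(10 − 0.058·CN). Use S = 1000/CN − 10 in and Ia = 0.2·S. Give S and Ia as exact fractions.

Dry (AMC I): CN(I) = 4.2·54/(10 − 0.058·54) = (1134/5)/(1717/250) = 56700/1717 ≈ 33.023
S = 1000/(56700/1717) − 10 = 11500/567 in ≈ 20.282 in
Initial abstraction Ia = S/5 = (11500/567)/5 = 2300/567 ≈ 4.056 in

S = 11500/567 in ≈ 20.282 in; Ia = 2300/567 in ≈ 4.056 in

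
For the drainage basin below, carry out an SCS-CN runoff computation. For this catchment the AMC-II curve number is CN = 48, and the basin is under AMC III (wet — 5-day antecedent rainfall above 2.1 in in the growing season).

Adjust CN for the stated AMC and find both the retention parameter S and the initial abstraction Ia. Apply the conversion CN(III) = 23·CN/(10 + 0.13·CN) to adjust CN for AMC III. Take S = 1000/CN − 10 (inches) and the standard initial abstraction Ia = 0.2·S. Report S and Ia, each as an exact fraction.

Adjust CN=48 to AMC III: 23·48/(10 + 0.13·48) → 1104 ÷ (406/25) = 13800/203 ≈ 67.980
Max retention: S = 1000/(13800/203) − 10 = 325/69 in (≈ 4.710 in)
Initial abstraction Ia = S/5 = (325/69)/5 = 65/69 ≈ 0.942 in

S = 325/69 in ≈ 4.710 in; Ia = 65/69 in ≈ 0.942 in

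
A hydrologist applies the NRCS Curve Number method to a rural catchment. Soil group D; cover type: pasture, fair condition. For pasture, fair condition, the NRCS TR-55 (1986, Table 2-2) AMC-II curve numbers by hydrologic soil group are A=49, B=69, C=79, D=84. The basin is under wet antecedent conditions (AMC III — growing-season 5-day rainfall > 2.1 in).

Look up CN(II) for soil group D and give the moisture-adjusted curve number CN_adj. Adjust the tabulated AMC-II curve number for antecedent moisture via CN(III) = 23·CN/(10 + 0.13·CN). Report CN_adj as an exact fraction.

NRCS table: pasture, fair condition, soil group D → CN(II) = 84
CN(III) from CN(II)=84: (23·84)/(10 + 0.13·84) = 48300/523 ≈ 92.352

CN_adj = 48300/523 ≈ 92.352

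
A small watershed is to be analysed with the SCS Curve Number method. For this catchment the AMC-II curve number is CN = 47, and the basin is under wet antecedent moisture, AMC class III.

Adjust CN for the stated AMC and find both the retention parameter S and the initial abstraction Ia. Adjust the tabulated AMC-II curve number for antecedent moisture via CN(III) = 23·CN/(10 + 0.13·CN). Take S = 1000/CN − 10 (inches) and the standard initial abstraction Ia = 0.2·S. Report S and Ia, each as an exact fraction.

CN(III) from CN(II)=47: (23·47)/(10 + 0.13·47) = 108100/1611 ≈ 67.101
S = 1000/(108100/1611) − 10 = 5300/1081 in ≈ 4.903 in
Ia = 0.2S: 0.2·4.903 = 0.981 in (exactly 1060/1081)

S = 5300/1081 in ≈ 4.903 in; Ia = 1060/1081 in ≈ 0.981 in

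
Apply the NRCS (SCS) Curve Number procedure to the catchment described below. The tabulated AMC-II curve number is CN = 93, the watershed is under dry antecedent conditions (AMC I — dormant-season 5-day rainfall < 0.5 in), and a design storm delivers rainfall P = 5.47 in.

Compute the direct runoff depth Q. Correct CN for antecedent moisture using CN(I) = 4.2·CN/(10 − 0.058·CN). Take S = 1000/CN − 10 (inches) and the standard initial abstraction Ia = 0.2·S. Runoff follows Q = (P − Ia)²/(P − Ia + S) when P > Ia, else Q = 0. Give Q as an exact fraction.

Q = 20338467769/5373902700 in ≈ 3.785 in

Adjust CN=93 to AMC I: 4.2·93/(10 − 0.058·93) → (1953/5) ÷ (2303/500) = 27900/329 ≈ 84.802
S = 1000/(27900/329) − 10 = 500/279 in ≈ 1.792 in
Initial abstraction Ia = S/5 = (500/279)/5 = 100/279 ≈ 0.358 in
Since P=5.470 > Ia=0.358: effective rainfall P−Ia = 142613/27900 in
Runoff Q = (P−Ia)²/(P−Ia+S) = (5.112)²/(5.112+1.792) = 20338467769/5373902700 ≈ 3.785 in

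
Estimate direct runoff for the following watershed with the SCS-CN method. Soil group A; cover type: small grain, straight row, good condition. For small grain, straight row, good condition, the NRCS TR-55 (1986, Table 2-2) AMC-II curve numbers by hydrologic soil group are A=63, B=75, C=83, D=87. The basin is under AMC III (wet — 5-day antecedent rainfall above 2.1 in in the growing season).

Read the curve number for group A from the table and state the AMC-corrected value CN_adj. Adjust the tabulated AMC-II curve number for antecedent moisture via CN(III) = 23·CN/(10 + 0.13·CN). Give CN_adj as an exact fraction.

NRCS table: small grain, straight row, good condition, soil group A → CN(II) = 63
CN(III) from CN(II)=63: (23·63)/(10 + 0.13·63) = 144900/1819 ≈ 79.659

CN_adj = 144900/1819 ≈ 79.659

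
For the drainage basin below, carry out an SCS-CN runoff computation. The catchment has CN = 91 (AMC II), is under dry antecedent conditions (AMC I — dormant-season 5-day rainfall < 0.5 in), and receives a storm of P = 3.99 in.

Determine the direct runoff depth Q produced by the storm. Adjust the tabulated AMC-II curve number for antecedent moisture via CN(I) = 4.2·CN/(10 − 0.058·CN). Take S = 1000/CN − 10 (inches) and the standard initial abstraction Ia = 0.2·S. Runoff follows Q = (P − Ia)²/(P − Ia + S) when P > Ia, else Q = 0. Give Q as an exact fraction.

Adjust CN=91 to AMC I: 4.2·91/(10 − 0.058·91) → (1911/5) ÷ (2361/500) = 63700/787 ≈ 80.940
S = 1000/(63700/787) − 10 = 1500/637 in ≈ 2.355 in
Ia = 0.2·(1500/637) = 300/637 in ≈ 0.471 in
Excess rainfall: 3.990 − 0.471 = 3.519 in; P > Ia so Q > 0
Runoff Q = (P−Ia)²/(P−Ia+S) = (3.519)²/(3.519+2.355) = 16749683523/7944727700 ≈ 2.108 in

Q = 16749683523/7944727700 in ≈ 2.108 in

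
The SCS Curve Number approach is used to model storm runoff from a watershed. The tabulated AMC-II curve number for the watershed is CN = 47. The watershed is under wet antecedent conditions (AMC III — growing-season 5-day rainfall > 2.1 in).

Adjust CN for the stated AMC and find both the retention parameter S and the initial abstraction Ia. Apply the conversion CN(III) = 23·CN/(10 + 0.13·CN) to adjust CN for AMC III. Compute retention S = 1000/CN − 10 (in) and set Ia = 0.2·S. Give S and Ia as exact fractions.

Wet (AMC III): CN(III) = 23·47/(10 + 0.13·47) = 1081/(1611/100) = 108100/1611 ≈ 67.101
Retention S: 1000/CN − 10 with CN=67.101 → S = 5300/1081 ≈ 4.903 in
Initial abstraction Ia = S/5 = (5300/1081)/5 = 1060/1081 ≈ 0.981 in

S = 5300/1081 in ≈ 4.903 in; Ia = 1060/1081 in ≈ 0.981 in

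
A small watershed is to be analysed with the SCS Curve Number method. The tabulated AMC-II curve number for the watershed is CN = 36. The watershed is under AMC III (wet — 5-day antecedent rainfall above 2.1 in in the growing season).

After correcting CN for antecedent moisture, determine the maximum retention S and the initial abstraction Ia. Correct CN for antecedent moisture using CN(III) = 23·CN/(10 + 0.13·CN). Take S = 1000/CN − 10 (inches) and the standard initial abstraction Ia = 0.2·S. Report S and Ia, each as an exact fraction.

Wet (AMC III): CN(III) = 23·36/(10 + 0.13·36) = 828/(367/25) = 20700/367 ≈ 56.403
S = 1000/(20700/367) − 10 = 1600/207 in ≈ 7.729 in
Ia = 0.2·(1600/207) = 320/207 in ≈ 1.546 in

S = 1600/207 in ≈ 7.729 in; Ia = 320/207 in ≈ 1.546 in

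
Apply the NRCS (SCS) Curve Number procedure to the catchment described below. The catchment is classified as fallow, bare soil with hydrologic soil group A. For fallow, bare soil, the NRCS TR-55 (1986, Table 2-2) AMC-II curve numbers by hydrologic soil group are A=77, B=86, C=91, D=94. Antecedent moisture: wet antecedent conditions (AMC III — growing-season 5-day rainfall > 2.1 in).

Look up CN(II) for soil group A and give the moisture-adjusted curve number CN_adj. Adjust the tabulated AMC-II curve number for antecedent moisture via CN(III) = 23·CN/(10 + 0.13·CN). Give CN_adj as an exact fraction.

NRCS table: fallow, bare soil, soil group A → CN(II) = 77
Wet (AMC III): CN(III) = 23·77/(10 + 0.13·77) = 1771/(2001/100) = 7700/87 ≈ 88.506

CN_adj = 7700/87 ≈ 88.506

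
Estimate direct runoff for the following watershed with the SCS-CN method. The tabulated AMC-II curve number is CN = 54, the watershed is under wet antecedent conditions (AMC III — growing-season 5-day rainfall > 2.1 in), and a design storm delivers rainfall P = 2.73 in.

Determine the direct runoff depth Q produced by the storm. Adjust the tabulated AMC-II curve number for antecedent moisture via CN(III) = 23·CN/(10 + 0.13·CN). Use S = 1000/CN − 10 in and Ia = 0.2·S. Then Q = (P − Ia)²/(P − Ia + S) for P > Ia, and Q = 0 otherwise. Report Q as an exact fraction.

Q = 28847641/41501700 in ≈ 0.695 in

Adjust CN=54 to AMC III: 23·54/(10 + 0.13·54) → 1242 ÷ (851/50) = 2700/37 ≈ 72.973
S = 1000/(2700/37) − 10 = 100/27 in ≈ 3.704 in
Ia = 0.2·(100/27) = 20/27 in ≈ 0.741 in
P − Ia = 2.730 − 0.741 = 5371/2700 ≈ 1.989 in (> 0, runoff occurs)
Q: (5371/2700)² ÷ (15371/2700) = 28847641/41501700 in (≈ 0.695 in)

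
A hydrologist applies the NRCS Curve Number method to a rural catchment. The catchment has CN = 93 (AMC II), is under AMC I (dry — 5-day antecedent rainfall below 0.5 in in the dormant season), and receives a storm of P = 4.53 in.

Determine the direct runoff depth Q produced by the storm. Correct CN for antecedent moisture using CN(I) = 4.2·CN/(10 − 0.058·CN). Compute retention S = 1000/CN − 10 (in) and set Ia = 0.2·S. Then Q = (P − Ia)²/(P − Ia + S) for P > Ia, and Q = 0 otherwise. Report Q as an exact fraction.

Adjust CN=93 to AMC I: 4.2·93/(10 − 0.058·93) → (1953/5) ÷ (2303/500) = 27900/329 ≈ 84.802
Max retention: S = 1000/(27900/329) − 10 = 500/279 in (≈ 1.792 in)
Ia = 0.2S: 0.2·1.792 = 0.358 in (exactly 100/279)
Excess rainfall: 4.530 − 0.358 = 4.172 in; P > Ia so Q > 0
Runoff Q = (P−Ia)²/(P−Ia+S) = (4.172)²/(4.172+1.792) = 13545933769/4642197300 ≈ 2.918 in

Q = 13545933769/4642197300 in ≈ 2.918 in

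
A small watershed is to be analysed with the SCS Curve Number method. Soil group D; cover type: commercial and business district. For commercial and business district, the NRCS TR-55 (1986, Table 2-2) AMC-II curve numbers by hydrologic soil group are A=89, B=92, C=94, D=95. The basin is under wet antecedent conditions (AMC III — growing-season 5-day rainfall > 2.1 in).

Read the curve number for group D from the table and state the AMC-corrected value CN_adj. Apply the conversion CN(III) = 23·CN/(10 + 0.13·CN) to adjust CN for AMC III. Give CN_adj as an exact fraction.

NRCS table: commercial and business district, soil group D → CN(II) = 95
Wet (AMC III): CN(III) = 23·95/(10 + 0.13·95) = 2185/(447/20) = 43700/447 ≈ 97.763

CN_adj = 43700/447 ≈ 97.763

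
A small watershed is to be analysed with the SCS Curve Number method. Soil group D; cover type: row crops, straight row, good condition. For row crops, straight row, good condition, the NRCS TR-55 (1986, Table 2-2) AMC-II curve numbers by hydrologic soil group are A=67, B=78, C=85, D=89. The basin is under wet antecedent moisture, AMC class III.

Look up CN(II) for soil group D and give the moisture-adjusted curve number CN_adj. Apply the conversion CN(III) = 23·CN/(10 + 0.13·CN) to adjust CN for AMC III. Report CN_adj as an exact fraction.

NRCS table: row crops, straight row, good condition, soil group D → CN(II) = 89
CN(III) from CN(II)=89: (23·89)/(10 + 0.13·89) = 204700/2157 ≈ 94.900

CN_adj = 204700/2157 ≈ 94.900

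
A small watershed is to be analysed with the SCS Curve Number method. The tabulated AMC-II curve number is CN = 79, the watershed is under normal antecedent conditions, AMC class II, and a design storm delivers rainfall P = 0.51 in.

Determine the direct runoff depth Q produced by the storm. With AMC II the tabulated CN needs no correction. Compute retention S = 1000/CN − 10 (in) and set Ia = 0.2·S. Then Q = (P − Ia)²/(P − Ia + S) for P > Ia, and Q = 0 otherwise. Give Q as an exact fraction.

CN(II) = 79; AMC II needs no correction.
Retention S: 1000/CN − 10 with CN=79.000 → S = 210/79 ≈ 2.658 in
Ia = 0.2S: 0.2·2.658 = 0.532 in (exactly 42/79)
P = 0.510 ≤ Ia = 0.532 in: entire storm abstracted, Q = 0.

Q = 0 in ≈ 0.000 in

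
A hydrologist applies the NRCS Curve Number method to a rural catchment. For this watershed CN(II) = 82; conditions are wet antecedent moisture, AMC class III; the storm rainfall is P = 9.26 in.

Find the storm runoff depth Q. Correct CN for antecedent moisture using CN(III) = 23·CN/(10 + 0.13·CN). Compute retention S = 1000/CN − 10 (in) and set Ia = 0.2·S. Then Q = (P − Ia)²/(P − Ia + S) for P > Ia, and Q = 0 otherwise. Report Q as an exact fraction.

Q = 182849456881/22283514350 in ≈ 8.206 in

Wet (AMC III): CN(III) = 23·82/(10 + 0.13·82) = 1886/(1033/50) = 94300/1033 ≈ 91.288
Retention S: 1000/CN − 10 with CN=91.288 → S = 900/943 ≈ 0.954 in
Ia = 0.2S: 0.2·0.954 = 0.191 in (exactly 180/943)
Since P=9.260 > Ia=0.191: effective rainfall P−Ia = 427609/47150 in
Q: (427609/47150)² ÷ (472609/47150) = 182849456881/22283514350 in (≈ 8.206 in)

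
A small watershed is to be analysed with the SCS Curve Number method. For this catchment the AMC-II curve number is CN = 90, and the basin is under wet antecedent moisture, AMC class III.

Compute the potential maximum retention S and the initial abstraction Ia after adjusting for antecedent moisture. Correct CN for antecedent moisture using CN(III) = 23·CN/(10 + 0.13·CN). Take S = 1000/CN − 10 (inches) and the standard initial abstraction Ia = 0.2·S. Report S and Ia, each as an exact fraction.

S = 100/207 in ≈ 0.483 in; Ia = 20/207 in ≈ 0.097 in

Adjust CN=90 to AMC III: 23·90/(10 + 0.13·90) → 2070 ÷ (217/10) = 20700/217 ≈ 95.392
Retention S: 1000/CN − 10 with CN=95.392 → S = 100/207 ≈ 0.483 in
Ia = 0.2S: 0.2·0.483 = 0.097 in (exactly 20/207)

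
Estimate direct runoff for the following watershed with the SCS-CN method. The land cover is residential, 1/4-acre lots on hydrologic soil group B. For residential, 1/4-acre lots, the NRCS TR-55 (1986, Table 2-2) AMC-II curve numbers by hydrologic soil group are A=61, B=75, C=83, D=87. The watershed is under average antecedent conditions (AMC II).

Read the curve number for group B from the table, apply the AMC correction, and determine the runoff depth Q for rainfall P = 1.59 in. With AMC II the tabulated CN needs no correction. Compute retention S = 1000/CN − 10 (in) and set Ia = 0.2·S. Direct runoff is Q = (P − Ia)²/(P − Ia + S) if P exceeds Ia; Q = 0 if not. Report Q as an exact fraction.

NRCS table: residential, 1/4-acre lots, soil group B → CN(II) = 75
AMC II — tabulated CN = 75 applies directly.
Max retention: S = 1000/75 − 10 = 10/3 in (≈ 3.333 in)
Ia = 0.2·(10/3) = 2/3 in ≈ 0.667 in
Since P=1.590 > Ia=0.667: effective rainfall P−Ia = 277/300 in
Q = (277/300)²/((277/300) + 10/3) = (76729/90000)/(1277/300) = 76729/383100 in ≈ 0.200 in

Q = 76729/383100 in ≈ 0.200 in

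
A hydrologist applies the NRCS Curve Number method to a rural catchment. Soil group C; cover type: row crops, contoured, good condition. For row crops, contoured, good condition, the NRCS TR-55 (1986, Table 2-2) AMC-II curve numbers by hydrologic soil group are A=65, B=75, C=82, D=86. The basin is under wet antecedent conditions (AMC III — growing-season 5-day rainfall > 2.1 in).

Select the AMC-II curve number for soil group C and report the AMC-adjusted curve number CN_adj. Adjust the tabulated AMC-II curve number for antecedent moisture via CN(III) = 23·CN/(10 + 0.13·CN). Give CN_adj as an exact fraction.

CN_adj = 94300/1033 ≈ 91.288

NRCS table: row crops, contoured, good condition, soil group C → CN(II) = 82
Wet (AMC III): CN(III) = 23·82/(10 + 0.13·82) = 1886/(1033/50) = 94300/1033 ≈ 91.288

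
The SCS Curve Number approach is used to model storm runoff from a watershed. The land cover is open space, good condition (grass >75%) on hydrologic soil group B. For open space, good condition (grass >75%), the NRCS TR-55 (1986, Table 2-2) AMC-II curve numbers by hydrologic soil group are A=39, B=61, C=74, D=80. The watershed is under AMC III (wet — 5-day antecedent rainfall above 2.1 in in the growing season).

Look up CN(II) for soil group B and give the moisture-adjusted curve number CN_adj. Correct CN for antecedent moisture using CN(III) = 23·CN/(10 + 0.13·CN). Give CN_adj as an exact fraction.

NRCS table: open space, good condition (grass >75%), soil group B → CN(II) = 61
Adjust CN=61 to AMC III: 23·61/(10 + 0.13·61) → 1403 ÷ (1793/100) = 140300/1793 ≈ 78.249

CN_adj = 140300/1793 ≈ 78.249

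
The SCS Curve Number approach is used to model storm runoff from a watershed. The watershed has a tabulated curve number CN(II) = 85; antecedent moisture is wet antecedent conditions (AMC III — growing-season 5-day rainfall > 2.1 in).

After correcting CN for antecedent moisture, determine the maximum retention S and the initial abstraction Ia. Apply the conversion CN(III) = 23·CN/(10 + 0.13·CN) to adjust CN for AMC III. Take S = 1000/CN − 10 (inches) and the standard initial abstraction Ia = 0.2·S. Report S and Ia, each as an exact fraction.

CN(III) from CN(II)=85: (23·85)/(10 + 0.13·85) = 39100/421 ≈ 92.874
S = 1000/(39100/421) − 10 = 300/391 in ≈ 0.767 in
Ia = 0.2S: 0.2·0.767 = 0.153 in (exactly 60/391)

S = 300/391 in ≈ 0.767 in; Ia = 60/391 in ≈ 0.153 in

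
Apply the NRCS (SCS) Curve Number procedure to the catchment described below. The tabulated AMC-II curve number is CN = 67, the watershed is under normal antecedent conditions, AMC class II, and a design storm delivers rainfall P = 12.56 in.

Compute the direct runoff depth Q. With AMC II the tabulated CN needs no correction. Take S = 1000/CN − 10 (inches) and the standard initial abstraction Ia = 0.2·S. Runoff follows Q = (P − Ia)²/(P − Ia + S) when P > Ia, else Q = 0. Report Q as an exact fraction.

CN(II) = 67; AMC II needs no correction.
S = 1000/67 − 10 = 330/67 in ≈ 4.925 in
Initial abstraction Ia = S/5 = (330/67)/5 = 66/67 ≈ 0.985 in
P − Ia = 12.560 − 0.985 = 19388/1675 ≈ 11.575 in (> 0, runoff occurs)
Q: (19388/1675)² ÷ (27638/1675) = 187947272/23146825 in (≈ 8.120 in)

Q = 187947272/23146825 in ≈ 8.120 in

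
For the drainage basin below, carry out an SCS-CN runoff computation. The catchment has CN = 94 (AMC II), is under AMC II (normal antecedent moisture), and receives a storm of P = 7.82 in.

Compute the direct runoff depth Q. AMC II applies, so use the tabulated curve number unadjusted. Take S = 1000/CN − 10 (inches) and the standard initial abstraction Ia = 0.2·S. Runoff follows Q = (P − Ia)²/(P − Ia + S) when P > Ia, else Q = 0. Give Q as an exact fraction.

CN(II) = 94; AMC II needs no correction.
Retention S: 1000/CN − 10 with CN=94.000 → S = 30/47 ≈ 0.638 in
Ia = 0.2S: 0.2·0.638 = 0.128 in (exactly 6/47)
Excess rainfall: 7.820 − 0.128 = 7.692 in; P > Ia so Q > 0
Runoff Q = (P−Ia)²/(P−Ia+S) = (7.692)²/(7.692+0.638) = 326777929/46005950 ≈ 7.103 in

Q = 326777929/46005950 in ≈ 7.103 in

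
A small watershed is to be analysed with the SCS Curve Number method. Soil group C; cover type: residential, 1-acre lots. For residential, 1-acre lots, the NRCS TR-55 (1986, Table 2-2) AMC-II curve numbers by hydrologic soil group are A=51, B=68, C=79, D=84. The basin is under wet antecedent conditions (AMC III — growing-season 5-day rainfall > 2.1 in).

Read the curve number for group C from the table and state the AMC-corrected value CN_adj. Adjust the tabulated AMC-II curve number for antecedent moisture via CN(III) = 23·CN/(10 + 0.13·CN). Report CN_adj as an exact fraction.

CN_adj = 181700/2027 ≈ 89.640

NRCS table: residential, 1-acre lots, soil group C → CN(II) = 79
Adjust CN=79 to AMC III: 23·79/(10 + 0.13·79) → 1817 ÷ (2027/100) = 181700/2027 ≈ 89.640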